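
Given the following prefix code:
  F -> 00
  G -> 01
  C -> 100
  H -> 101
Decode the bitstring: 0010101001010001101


Decoding step by step:
Bits 00 -> F
Bits 101 -> H
Bits 01 -> G
Bits 00 -> F
Bits 101 -> H
Bits 00 -> F
Bits 01 -> G
Bits 101 -> H


Decoded message: FHGFHFGH


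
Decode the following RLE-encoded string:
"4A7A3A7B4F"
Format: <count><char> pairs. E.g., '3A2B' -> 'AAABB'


Expanding each <count><char> pair:
  4A -> 'AAAA'
  7A -> 'AAAAAAA'
  3A -> 'AAA'
  7B -> 'BBBBBBB'
  4F -> 'FFFF'

Decoded = AAAAAAAAAAAAAABBBBBBBFFFF


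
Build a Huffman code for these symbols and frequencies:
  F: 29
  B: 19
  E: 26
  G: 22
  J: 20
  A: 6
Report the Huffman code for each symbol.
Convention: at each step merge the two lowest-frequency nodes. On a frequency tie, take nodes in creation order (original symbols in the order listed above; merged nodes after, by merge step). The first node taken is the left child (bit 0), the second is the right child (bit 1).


Huffman tree construction:
Step 1: Merge A(6) + B(19) = 25
Step 2: Merge J(20) + G(22) = 42
Step 3: Merge (A+B)(25) + E(26) = 51
Step 4: Merge F(29) + (J+G)(42) = 71
Step 5: Merge ((A+B)+E)(51) + (F+(J+G))(71) = 122
Read each symbol's code off the tree from the root (left child = 0, right child = 1).

Codes:
  F: 10 (length 2)
  B: 001 (length 3)
  E: 01 (length 2)
  G: 111 (length 3)
  J: 110 (length 3)
  A: 000 (length 3)
Average code length: 311/122 = 2.5492 bits/symbol


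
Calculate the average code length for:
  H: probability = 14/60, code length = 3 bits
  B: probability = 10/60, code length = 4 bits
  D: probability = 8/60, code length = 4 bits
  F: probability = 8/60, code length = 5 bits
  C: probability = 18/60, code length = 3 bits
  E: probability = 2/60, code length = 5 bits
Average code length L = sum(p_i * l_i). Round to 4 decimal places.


Weighted contributions p_i * l_i:
  H: (14/60) * 3 = 42/60
  B: (10/60) * 4 = 40/60
  D: (8/60) * 4 = 32/60
  F: (8/60) * 5 = 40/60
  C: (18/60) * 3 = 54/60
  E: (2/60) * 5 = 10/60
Sum = (42 + 40 + 32 + 40 + 54 + 10)/60 = 218/60

L = 218/60 = 3.6333 bits/symbol


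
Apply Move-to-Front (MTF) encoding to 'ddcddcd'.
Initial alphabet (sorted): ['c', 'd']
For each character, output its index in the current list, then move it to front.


MTF encoding:
'd': index 1 in ['c', 'd'] -> ['d', 'c']
'd': index 0 in ['d', 'c'] -> ['d', 'c']
'c': index 1 in ['d', 'c'] -> ['c', 'd']
'd': index 1 in ['c', 'd'] -> ['d', 'c']
'd': index 0 in ['d', 'c'] -> ['d', 'c']
'c': index 1 in ['d', 'c'] -> ['c', 'd']
'd': index 1 in ['c', 'd'] -> ['d', 'c']


Output: [1, 0, 1, 1, 0, 1, 1]


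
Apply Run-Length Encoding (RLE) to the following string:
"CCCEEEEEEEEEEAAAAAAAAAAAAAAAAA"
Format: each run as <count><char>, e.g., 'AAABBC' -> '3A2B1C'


Scanning runs left to right:
  i=0: run of 'C' x 3 -> '3C'
  i=3: run of 'E' x 10 -> '10E'
  i=13: run of 'A' x 17 -> '17A'

RLE = 3C10E17A


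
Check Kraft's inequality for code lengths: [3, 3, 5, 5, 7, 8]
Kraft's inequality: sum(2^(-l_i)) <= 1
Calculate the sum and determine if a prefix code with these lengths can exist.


Sum = 2^(-3) + 2^(-3) + 2^(-5) + 2^(-5) + 2^(-7) + 2^(-8)
    = 0.125 + 0.125 + 0.03125 + 0.03125 + 0.0078125 + 0.00390625
    = 83/256 = 0.32421875
Since 0.32421875 <= 1, Kraft's inequality IS satisfied.
A prefix code with these lengths CAN exist.

Kraft sum = 0.32421875. Satisfied.


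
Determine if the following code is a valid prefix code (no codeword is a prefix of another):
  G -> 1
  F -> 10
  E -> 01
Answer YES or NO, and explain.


Checking each pair (does one codeword prefix another?):
  G='1' vs F='10': prefix -- VIOLATION

NO -- this is NOT a valid prefix code. G (1) is a prefix of F (10).


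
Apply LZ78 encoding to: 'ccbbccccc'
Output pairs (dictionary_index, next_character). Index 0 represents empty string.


LZ78 encoding steps:
Dictionary: {0: ''}
Step 1: w='' (idx 0), next='c' -> output (0, 'c'), add 'c' as idx 1
Step 2: w='c' (idx 1), next='b' -> output (1, 'b'), add 'cb' as idx 2
Step 3: w='' (idx 0), next='b' -> output (0, 'b'), add 'b' as idx 3
Step 4: w='c' (idx 1), next='c' -> output (1, 'c'), add 'cc' as idx 4
Step 5: w='cc' (idx 4), next='c' -> output (4, 'c'), add 'ccc' as idx 5


Encoded: [(0, 'c'), (1, 'b'), (0, 'b'), (1, 'c'), (4, 'c')]


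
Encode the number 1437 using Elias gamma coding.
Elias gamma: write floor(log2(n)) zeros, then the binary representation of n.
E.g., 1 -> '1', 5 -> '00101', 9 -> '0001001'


num_bits = floor(log2(1437)) + 1 = 11
leading_zeros = num_bits - 1 = 10
binary(1437) = 10110011101

Elias gamma(1437) = '0000000000' + '10110011101' = 000000000010110011101 (21 bits)


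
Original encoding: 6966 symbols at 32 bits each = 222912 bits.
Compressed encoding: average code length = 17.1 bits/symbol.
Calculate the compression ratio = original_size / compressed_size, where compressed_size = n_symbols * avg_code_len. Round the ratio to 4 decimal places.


original_size = n_symbols * orig_bits = 6966 * 32 = 222912 bits
compressed_size = n_symbols * avg_code_len = 6966 * 17.1 = 119118.6 bits
ratio = original_size / compressed_size = 222912 / 119118.6 = 1.8713

Compression ratio = 1.8713


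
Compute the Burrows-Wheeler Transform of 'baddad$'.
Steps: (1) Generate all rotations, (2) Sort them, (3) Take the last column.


Rotations (sorted):
  0: $baddad -> last char: d
  1: ad$badd -> last char: d
  2: addad$b -> last char: b
  3: baddad$ -> last char: $
  4: d$badda -> last char: a
  5: dad$bad -> last char: d
  6: ddad$ba -> last char: a


BWT = ddb$ada


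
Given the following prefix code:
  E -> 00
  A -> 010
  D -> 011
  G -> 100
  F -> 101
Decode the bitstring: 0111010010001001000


Decoding step by step:
Bits 011 -> D
Bits 101 -> F
Bits 00 -> E
Bits 100 -> G
Bits 010 -> A
Bits 010 -> A
Bits 00 -> E


Decoded message: DFEGAAE


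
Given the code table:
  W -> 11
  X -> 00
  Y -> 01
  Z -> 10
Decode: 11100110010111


Decoding:
11 -> W
10 -> Z
01 -> Y
10 -> Z
01 -> Y
01 -> Y
11 -> W


Result: WZYZYYW


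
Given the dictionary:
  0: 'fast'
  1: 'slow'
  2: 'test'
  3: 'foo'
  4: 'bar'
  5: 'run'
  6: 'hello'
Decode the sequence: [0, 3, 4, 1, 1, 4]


Look up each index in the dictionary:
  0 -> 'fast'
  3 -> 'foo'
  4 -> 'bar'
  1 -> 'slow'
  1 -> 'slow'
  4 -> 'bar'

Decoded: "fast foo bar slow slow bar"


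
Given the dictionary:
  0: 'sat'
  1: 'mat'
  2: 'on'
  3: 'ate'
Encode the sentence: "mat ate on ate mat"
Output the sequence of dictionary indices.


Look up each word in the dictionary:
  'mat' -> 1
  'ate' -> 3
  'on' -> 2
  'ate' -> 3
  'mat' -> 1

Encoded: [1, 3, 2, 3, 1]


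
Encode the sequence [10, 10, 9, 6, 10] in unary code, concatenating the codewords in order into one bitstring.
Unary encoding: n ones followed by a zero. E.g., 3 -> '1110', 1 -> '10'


Encode each number as n ones followed by a terminating 0:
  10 -> 11111111110 (11 bits)
  10 -> 11111111110 (11 bits)
  9 -> 1111111110 (10 bits)
  6 -> 1111110 (7 bits)
  10 -> 11111111110 (11 bits)
Total length = 11 + 11 + 10 + 7 + 11 = 50 bits.

Unary([10, 10, 9, 6, 10]) = 11111111110111111111101111111110111111011111111110 (50 bits)


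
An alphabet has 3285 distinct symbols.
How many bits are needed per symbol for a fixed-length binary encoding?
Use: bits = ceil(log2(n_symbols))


log2(3285) = 11.6817
Bracket: 2^11 = 2048 < 3285 <= 2^12 = 4096
So ceil(log2(3285)) = 12

bits = ceil(log2(3285)) = ceil(11.6817) = 12 bits


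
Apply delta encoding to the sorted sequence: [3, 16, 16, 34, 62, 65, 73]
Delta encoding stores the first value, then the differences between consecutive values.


First value: 3
Deltas:
  16 - 3 = 13
  16 - 16 = 0
  34 - 16 = 18
  62 - 34 = 28
  65 - 62 = 3
  73 - 65 = 8


Delta encoded: [3, 13, 0, 18, 28, 3, 8]


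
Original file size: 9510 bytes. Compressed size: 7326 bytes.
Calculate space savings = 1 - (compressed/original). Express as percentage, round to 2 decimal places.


ratio = compressed/original = 7326/9510 = 0.770347
savings = 1 - ratio = 1 - 0.770347 = 0.229653
as a percentage: 0.229653 * 100 = 22.97%

Space savings = 1 - 7326/9510 = 22.97%


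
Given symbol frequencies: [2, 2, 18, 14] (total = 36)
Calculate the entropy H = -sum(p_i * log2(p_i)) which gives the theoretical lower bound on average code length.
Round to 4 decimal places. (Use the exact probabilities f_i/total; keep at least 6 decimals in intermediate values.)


Per-symbol terms -p_i * log2(p_i) with p_i = f_i/36:
  p = 2/36 = 0.055556: log2(p) = -4.169925, -p*log2(p) = 0.231663
  p = 2/36 = 0.055556: log2(p) = -4.169925, -p*log2(p) = 0.231663
  p = 18/36 = 0.500000: log2(p) = -1.000000, -p*log2(p) = 0.500000
  p = 14/36 = 0.388889: log2(p) = -1.362570, -p*log2(p) = 0.529888
H = 0.231663 + 0.231663 + 0.500000 + 0.529888 = 1.493214

H = 1.4932 bits/symbol


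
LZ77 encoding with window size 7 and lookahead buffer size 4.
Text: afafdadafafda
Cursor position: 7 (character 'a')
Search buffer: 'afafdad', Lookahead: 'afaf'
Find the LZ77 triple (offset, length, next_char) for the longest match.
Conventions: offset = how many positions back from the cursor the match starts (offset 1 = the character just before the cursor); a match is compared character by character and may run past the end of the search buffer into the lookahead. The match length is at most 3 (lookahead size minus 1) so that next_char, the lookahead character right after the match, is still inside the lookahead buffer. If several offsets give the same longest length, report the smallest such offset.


Try each offset into the search buffer:
  offset=1 (pos 6, char 'd'): match length 0
  offset=2 (pos 5, char 'a'): match length 1
  offset=3 (pos 4, char 'd'): match length 0
  offset=4 (pos 3, char 'f'): match length 0
  offset=5 (pos 2, char 'a'): match length 2
  offset=6 (pos 1, char 'f'): match length 0
  offset=7 (pos 0, char 'a'): match length 3
Longest match has length 3 at offset 7.
next_char = character at position 7 + 3 = 10 -> 'f'

Best match: offset=7, length=3 (matching 'afa' starting at position 0)
LZ77 triple: (7, 3, 'f')


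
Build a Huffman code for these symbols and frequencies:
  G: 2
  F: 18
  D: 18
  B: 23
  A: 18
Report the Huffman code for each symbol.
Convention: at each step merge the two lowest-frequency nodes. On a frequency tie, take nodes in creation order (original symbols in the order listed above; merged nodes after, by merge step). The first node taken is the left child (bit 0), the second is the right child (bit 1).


Huffman tree construction:
Step 1: Merge G(2) + F(18) = 20
Step 2: Merge D(18) + A(18) = 36
Step 3: Merge (G+F)(20) + B(23) = 43
Step 4: Merge (D+A)(36) + ((G+F)+B)(43) = 79
Read each symbol's code off the tree from the root (left child = 0, right child = 1).

Codes:
  G: 100 (length 3)
  F: 101 (length 3)
  D: 00 (length 2)
  B: 11 (length 2)
  A: 01 (length 2)
Average code length: 178/79 = 2.2532 bits/symbol


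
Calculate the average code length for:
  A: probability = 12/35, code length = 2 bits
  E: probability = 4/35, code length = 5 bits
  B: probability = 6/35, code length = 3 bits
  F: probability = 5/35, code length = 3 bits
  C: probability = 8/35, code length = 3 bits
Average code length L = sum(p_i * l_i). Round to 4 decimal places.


Weighted contributions p_i * l_i:
  A: (12/35) * 2 = 24/35
  E: (4/35) * 5 = 20/35
  B: (6/35) * 3 = 18/35
  F: (5/35) * 3 = 15/35
  C: (8/35) * 3 = 24/35
Sum = (24 + 20 + 18 + 15 + 24)/35 = 101/35

L = 101/35 = 2.8857 bits/symbol


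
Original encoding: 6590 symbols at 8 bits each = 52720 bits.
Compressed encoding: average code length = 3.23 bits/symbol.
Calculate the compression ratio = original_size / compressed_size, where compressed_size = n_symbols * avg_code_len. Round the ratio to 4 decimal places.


original_size = n_symbols * orig_bits = 6590 * 8 = 52720 bits
compressed_size = n_symbols * avg_code_len = 6590 * 3.23 = 21285.7 bits
ratio = original_size / compressed_size = 52720 / 21285.7 = 2.4768

Compression ratio = 2.4768


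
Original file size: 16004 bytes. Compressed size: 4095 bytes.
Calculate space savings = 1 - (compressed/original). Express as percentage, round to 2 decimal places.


ratio = compressed/original = 4095/16004 = 0.255874
savings = 1 - ratio = 1 - 0.255874 = 0.744126
as a percentage: 0.744126 * 100 = 74.41%

Space savings = 1 - 4095/16004 = 74.41%


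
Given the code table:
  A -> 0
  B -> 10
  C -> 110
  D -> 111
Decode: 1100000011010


Decoding:
110 -> C
0 -> A
0 -> A
0 -> A
0 -> A
0 -> A
110 -> C
10 -> B


Result: CAAAAACB


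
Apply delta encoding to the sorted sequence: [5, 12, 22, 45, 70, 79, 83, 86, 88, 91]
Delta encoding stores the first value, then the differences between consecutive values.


First value: 5
Deltas:
  12 - 5 = 7
  22 - 12 = 10
  45 - 22 = 23
  70 - 45 = 25
  79 - 70 = 9
  83 - 79 = 4
  86 - 83 = 3
  88 - 86 = 2
  91 - 88 = 3


Delta encoded: [5, 7, 10, 23, 25, 9, 4, 3, 2, 3]


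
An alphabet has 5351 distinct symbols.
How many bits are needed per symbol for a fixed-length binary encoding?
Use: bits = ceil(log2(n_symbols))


log2(5351) = 12.3856
Bracket: 2^12 = 4096 < 5351 <= 2^13 = 8192
So ceil(log2(5351)) = 13

bits = ceil(log2(5351)) = ceil(12.3856) = 13 bits


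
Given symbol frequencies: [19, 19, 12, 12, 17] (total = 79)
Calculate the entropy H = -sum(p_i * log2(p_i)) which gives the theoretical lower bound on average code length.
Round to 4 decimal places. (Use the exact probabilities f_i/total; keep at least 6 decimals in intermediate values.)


Per-symbol terms -p_i * log2(p_i) with p_i = f_i/79:
  p = 19/79 = 0.240506: log2(p) = -2.055853, -p*log2(p) = 0.494446
  p = 19/79 = 0.240506: log2(p) = -2.055853, -p*log2(p) = 0.494446
  p = 12/79 = 0.151899: log2(p) = -2.718818, -p*log2(p) = 0.412985
  p = 12/79 = 0.151899: log2(p) = -2.718818, -p*log2(p) = 0.412985
  p = 17/79 = 0.215190: log2(p) = -2.216318, -p*log2(p) = 0.476929
H = 0.494446 + 0.494446 + 0.412985 + 0.412985 + 0.476929 = 2.291791

H = 2.2918 bits/symbol


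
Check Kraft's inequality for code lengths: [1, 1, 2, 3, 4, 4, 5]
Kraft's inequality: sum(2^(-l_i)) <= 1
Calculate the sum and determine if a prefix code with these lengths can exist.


Sum = 2^(-1) + 2^(-1) + 2^(-2) + 2^(-3) + 2^(-4) + 2^(-4) + 2^(-5)
    = 0.5 + 0.5 + 0.25 + 0.125 + 0.0625 + 0.0625 + 0.03125
    = 49/32 = 1.53125
Since 1.53125 > 1, Kraft's inequality is NOT satisfied.
A prefix code with these lengths CANNOT exist.

Kraft sum = 1.53125. Not satisfied.


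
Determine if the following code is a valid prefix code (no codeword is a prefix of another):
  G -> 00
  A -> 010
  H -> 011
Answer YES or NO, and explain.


Checking each pair (does one codeword prefix another?):
  G='00' vs A='010': no prefix
  G='00' vs H='011': no prefix
  A='010' vs G='00': no prefix
  A='010' vs H='011': no prefix
  H='011' vs G='00': no prefix
  H='011' vs A='010': no prefix
No violation found over all pairs.

YES -- this is a valid prefix code. No codeword is a prefix of any other codeword.


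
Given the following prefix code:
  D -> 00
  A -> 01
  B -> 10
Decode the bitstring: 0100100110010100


Decoding step by step:
Bits 01 -> A
Bits 00 -> D
Bits 10 -> B
Bits 01 -> A
Bits 10 -> B
Bits 01 -> A
Bits 01 -> A
Bits 00 -> D


Decoded message: ADBABAAD


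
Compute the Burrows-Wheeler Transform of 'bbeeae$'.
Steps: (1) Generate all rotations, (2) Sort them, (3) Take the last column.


Rotations (sorted):
  0: $bbeeae -> last char: e
  1: ae$bbee -> last char: e
  2: bbeeae$ -> last char: $
  3: beeae$b -> last char: b
  4: e$bbeea -> last char: a
  5: eae$bbe -> last char: e
  6: eeae$bb -> last char: b


BWT = ee$baeb


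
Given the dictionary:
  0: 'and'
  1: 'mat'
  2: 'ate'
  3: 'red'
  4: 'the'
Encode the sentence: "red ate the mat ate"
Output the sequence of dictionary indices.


Look up each word in the dictionary:
  'red' -> 3
  'ate' -> 2
  'the' -> 4
  'mat' -> 1
  'ate' -> 2

Encoded: [3, 2, 4, 1, 2]


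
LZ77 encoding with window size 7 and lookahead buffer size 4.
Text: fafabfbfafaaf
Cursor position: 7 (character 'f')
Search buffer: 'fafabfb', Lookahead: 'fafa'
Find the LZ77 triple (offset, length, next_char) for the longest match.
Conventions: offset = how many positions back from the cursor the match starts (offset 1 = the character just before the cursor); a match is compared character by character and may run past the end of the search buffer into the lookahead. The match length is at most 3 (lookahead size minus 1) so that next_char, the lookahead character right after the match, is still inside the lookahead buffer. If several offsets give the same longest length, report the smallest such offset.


Try each offset into the search buffer:
  offset=1 (pos 6, char 'b'): match length 0
  offset=2 (pos 5, char 'f'): match length 1
  offset=3 (pos 4, char 'b'): match length 0
  offset=4 (pos 3, char 'a'): match length 0
  offset=5 (pos 2, char 'f'): match length 2
  offset=6 (pos 1, char 'a'): match length 0
  offset=7 (pos 0, char 'f'): match length 3
Longest match has length 3 at offset 7.
next_char = character at position 7 + 3 = 10 -> 'a'

Best match: offset=7, length=3 (matching 'faf' starting at position 0)
LZ77 triple: (7, 3, 'a')


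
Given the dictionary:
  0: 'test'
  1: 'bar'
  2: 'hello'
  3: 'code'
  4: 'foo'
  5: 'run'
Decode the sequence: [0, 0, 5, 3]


Look up each index in the dictionary:
  0 -> 'test'
  0 -> 'test'
  5 -> 'run'
  3 -> 'code'

Decoded: "test test run code"


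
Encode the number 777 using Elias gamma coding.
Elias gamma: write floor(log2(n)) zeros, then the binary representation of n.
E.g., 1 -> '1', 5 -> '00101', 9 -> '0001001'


num_bits = floor(log2(777)) + 1 = 10
leading_zeros = num_bits - 1 = 9
binary(777) = 1100001001

Elias gamma(777) = '000000000' + '1100001001' = 0000000001100001001 (19 bits)


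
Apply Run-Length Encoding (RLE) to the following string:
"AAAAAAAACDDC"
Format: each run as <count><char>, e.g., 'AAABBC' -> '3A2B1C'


Scanning runs left to right:
  i=0: run of 'A' x 8 -> '8A'
  i=8: run of 'C' x 1 -> '1C'
  i=9: run of 'D' x 2 -> '2D'
  i=11: run of 'C' x 1 -> '1C'

RLE = 8A1C2D1C


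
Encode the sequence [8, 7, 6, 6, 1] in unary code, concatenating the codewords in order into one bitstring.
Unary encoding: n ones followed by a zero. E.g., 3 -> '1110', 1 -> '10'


Encode each number as n ones followed by a terminating 0:
  8 -> 111111110 (9 bits)
  7 -> 11111110 (8 bits)
  6 -> 1111110 (7 bits)
  6 -> 1111110 (7 bits)
  1 -> 10 (2 bits)
Total length = 9 + 8 + 7 + 7 + 2 = 33 bits.

Unary([8, 7, 6, 6, 1]) = 111111110111111101111110111111010 (33 bits)


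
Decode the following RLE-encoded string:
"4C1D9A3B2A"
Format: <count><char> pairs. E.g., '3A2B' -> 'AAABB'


Expanding each <count><char> pair:
  4C -> 'CCCC'
  1D -> 'D'
  9A -> 'AAAAAAAAA'
  3B -> 'BBB'
  2A -> 'AA'

Decoded = CCCCDAAAAAAAAABBBAA


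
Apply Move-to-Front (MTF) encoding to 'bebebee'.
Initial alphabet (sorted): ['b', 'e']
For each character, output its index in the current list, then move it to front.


MTF encoding:
'b': index 0 in ['b', 'e'] -> ['b', 'e']
'e': index 1 in ['b', 'e'] -> ['e', 'b']
'b': index 1 in ['e', 'b'] -> ['b', 'e']
'e': index 1 in ['b', 'e'] -> ['e', 'b']
'b': index 1 in ['e', 'b'] -> ['b', 'e']
'e': index 1 in ['b', 'e'] -> ['e', 'b']
'e': index 0 in ['e', 'b'] -> ['e', 'b']


Output: [0, 1, 1, 1, 1, 1, 0]


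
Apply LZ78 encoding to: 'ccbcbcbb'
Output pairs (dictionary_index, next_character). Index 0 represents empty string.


LZ78 encoding steps:
Dictionary: {0: ''}
Step 1: w='' (idx 0), next='c' -> output (0, 'c'), add 'c' as idx 1
Step 2: w='c' (idx 1), next='b' -> output (1, 'b'), add 'cb' as idx 2
Step 3: w='cb' (idx 2), next='c' -> output (2, 'c'), add 'cbc' as idx 3
Step 4: w='' (idx 0), next='b' -> output (0, 'b'), add 'b' as idx 4
Step 5: w='b' (idx 4), end of input -> output (4, '')


Encoded: [(0, 'c'), (1, 'b'), (2, 'c'), (0, 'b'), (4, '')]


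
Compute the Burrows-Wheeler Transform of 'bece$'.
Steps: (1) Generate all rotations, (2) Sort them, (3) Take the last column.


Rotations (sorted):
  0: $bece -> last char: e
  1: bece$ -> last char: $
  2: ce$be -> last char: e
  3: e$bec -> last char: c
  4: ece$b -> last char: b


BWT = e$ecb


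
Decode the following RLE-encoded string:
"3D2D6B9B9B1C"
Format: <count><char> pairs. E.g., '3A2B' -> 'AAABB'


Expanding each <count><char> pair:
  3D -> 'DDD'
  2D -> 'DD'
  6B -> 'BBBBBB'
  9B -> 'BBBBBBBBB'
  9B -> 'BBBBBBBBB'
  1C -> 'C'

Decoded = DDDDDBBBBBBBBBBBBBBBBBBBBBBBBC


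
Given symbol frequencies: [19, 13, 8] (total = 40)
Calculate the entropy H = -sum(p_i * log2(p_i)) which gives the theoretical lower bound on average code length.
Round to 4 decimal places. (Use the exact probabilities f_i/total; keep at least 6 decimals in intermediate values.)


Per-symbol terms -p_i * log2(p_i) with p_i = f_i/40:
  p = 19/40 = 0.475000: log2(p) = -1.074001, -p*log2(p) = 0.510150
  p = 13/40 = 0.325000: log2(p) = -1.621488, -p*log2(p) = 0.526984
  p = 8/40 = 0.200000: log2(p) = -2.321928, -p*log2(p) = 0.464386
H = 0.510150 + 0.526984 + 0.464386 = 1.501520

H = 1.5015 bits/symbol


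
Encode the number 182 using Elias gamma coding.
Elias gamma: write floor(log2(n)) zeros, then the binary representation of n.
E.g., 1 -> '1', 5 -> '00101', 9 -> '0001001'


num_bits = floor(log2(182)) + 1 = 8
leading_zeros = num_bits - 1 = 7
binary(182) = 10110110

Elias gamma(182) = '0000000' + '10110110' = 000000010110110 (15 bits)


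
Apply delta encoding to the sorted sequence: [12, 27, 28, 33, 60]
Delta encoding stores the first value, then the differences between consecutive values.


First value: 12
Deltas:
  27 - 12 = 15
  28 - 27 = 1
  33 - 28 = 5
  60 - 33 = 27


Delta encoded: [12, 15, 1, 5, 27]


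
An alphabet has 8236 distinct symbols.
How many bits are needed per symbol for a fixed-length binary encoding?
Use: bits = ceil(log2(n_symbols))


log2(8236) = 13.0077
Bracket: 2^13 = 8192 < 8236 <= 2^14 = 16384
So ceil(log2(8236)) = 14

bits = ceil(log2(8236)) = ceil(13.0077) = 14 bits


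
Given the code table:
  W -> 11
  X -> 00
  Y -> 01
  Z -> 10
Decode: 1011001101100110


Decoding:
10 -> Z
11 -> W
00 -> X
11 -> W
01 -> Y
10 -> Z
01 -> Y
10 -> Z


Result: ZWXWYZYZ


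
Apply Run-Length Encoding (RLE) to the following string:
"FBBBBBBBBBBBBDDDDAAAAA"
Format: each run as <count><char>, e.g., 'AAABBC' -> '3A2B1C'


Scanning runs left to right:
  i=0: run of 'F' x 1 -> '1F'
  i=1: run of 'B' x 12 -> '12B'
  i=13: run of 'D' x 4 -> '4D'
  i=17: run of 'A' x 5 -> '5A'

RLE = 1F12B4D5A


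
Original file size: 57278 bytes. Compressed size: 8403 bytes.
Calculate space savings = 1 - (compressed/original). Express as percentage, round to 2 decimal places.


ratio = compressed/original = 8403/57278 = 0.146706
savings = 1 - ratio = 1 - 0.146706 = 0.853294
as a percentage: 0.853294 * 100 = 85.33%

Space savings = 1 - 8403/57278 = 85.33%


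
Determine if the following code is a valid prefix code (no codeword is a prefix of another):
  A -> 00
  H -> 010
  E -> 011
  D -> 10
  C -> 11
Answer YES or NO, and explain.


Checking each pair (does one codeword prefix another?):
  A='00' vs H='010': no prefix
  A='00' vs E='011': no prefix
  A='00' vs D='10': no prefix
  A='00' vs C='11': no prefix
  H='010' vs A='00': no prefix
  H='010' vs E='011': no prefix
  H='010' vs D='10': no prefix
  H='010' vs C='11': no prefix
  E='011' vs A='00': no prefix
  E='011' vs H='010': no prefix
  E='011' vs D='10': no prefix
  E='011' vs C='11': no prefix
  D='10' vs A='00': no prefix
  D='10' vs H='010': no prefix
  D='10' vs E='011': no prefix
  D='10' vs C='11': no prefix
  C='11' vs A='00': no prefix
  C='11' vs H='010': no prefix
  C='11' vs E='011': no prefix
  C='11' vs D='10': no prefix
No violation found over all pairs.

YES -- this is a valid prefix code. No codeword is a prefix of any other codeword.


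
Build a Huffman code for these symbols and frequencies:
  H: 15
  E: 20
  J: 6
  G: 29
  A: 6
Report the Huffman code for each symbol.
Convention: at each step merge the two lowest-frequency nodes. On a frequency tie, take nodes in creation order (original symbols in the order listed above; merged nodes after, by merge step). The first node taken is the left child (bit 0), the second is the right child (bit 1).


Huffman tree construction:
Step 1: Merge J(6) + A(6) = 12
Step 2: Merge (J+A)(12) + H(15) = 27
Step 3: Merge E(20) + ((J+A)+H)(27) = 47
Step 4: Merge G(29) + (E+((J+A)+H))(47) = 76
Read each symbol's code off the tree from the root (left child = 0, right child = 1).

Codes:
  H: 111 (length 3)
  E: 10 (length 2)
  J: 1100 (length 4)
  G: 0 (length 1)
  A: 1101 (length 4)
Average code length: 162/76 = 2.1316 bits/symbol


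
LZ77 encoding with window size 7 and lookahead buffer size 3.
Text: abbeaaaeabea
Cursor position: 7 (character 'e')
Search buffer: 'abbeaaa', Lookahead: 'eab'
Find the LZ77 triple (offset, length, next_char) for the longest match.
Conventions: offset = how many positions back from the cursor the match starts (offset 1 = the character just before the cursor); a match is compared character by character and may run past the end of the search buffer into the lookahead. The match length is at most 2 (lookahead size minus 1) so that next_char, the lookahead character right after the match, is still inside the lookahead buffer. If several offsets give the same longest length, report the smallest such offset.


Try each offset into the search buffer:
  offset=1 (pos 6, char 'a'): match length 0
  offset=2 (pos 5, char 'a'): match length 0
  offset=3 (pos 4, char 'a'): match length 0
  offset=4 (pos 3, char 'e'): match length 2
  offset=5 (pos 2, char 'b'): match length 0
  offset=6 (pos 1, char 'b'): match length 0
  offset=7 (pos 0, char 'a'): match length 0
Longest match has length 2 at offset 4.
next_char = character at position 7 + 2 = 9 -> 'b'

Best match: offset=4, length=2 (matching 'ea' starting at position 3)
LZ77 triple: (4, 2, 'b')


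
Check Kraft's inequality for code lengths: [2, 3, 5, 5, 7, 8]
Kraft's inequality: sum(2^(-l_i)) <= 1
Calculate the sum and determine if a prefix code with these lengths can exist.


Sum = 2^(-2) + 2^(-3) + 2^(-5) + 2^(-5) + 2^(-7) + 2^(-8)
    = 0.25 + 0.125 + 0.03125 + 0.03125 + 0.0078125 + 0.00390625
    = 115/256 = 0.44921875
Since 0.44921875 <= 1, Kraft's inequality IS satisfied.
A prefix code with these lengths CAN exist.

Kraft sum = 0.44921875. Satisfied.


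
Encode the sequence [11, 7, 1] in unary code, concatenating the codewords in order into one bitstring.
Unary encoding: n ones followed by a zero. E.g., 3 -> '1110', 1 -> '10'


Encode each number as n ones followed by a terminating 0:
  11 -> 111111111110 (12 bits)
  7 -> 11111110 (8 bits)
  1 -> 10 (2 bits)
Total length = 12 + 8 + 2 = 22 bits.

Unary([11, 7, 1]) = 1111111111101111111010 (22 bits)


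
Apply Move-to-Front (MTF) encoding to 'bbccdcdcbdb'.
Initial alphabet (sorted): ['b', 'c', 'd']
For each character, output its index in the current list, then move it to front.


MTF encoding:
'b': index 0 in ['b', 'c', 'd'] -> ['b', 'c', 'd']
'b': index 0 in ['b', 'c', 'd'] -> ['b', 'c', 'd']
'c': index 1 in ['b', 'c', 'd'] -> ['c', 'b', 'd']
'c': index 0 in ['c', 'b', 'd'] -> ['c', 'b', 'd']
'd': index 2 in ['c', 'b', 'd'] -> ['d', 'c', 'b']
'c': index 1 in ['d', 'c', 'b'] -> ['c', 'd', 'b']
'd': index 1 in ['c', 'd', 'b'] -> ['d', 'c', 'b']
'c': index 1 in ['d', 'c', 'b'] -> ['c', 'd', 'b']
'b': index 2 in ['c', 'd', 'b'] -> ['b', 'c', 'd']
'd': index 2 in ['b', 'c', 'd'] -> ['d', 'b', 'c']
'b': index 1 in ['d', 'b', 'c'] -> ['b', 'd', 'c']


Output: [0, 0, 1, 0, 2, 1, 1, 1, 2, 2, 1]


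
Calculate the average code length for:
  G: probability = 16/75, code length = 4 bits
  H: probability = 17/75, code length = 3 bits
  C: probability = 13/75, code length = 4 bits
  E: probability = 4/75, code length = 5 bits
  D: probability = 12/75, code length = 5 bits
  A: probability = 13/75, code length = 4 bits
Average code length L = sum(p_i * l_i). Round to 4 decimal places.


Weighted contributions p_i * l_i:
  G: (16/75) * 4 = 64/75
  H: (17/75) * 3 = 51/75
  C: (13/75) * 4 = 52/75
  E: (4/75) * 5 = 20/75
  D: (12/75) * 5 = 60/75
  A: (13/75) * 4 = 52/75
Sum = (64 + 51 + 52 + 20 + 60 + 52)/75 = 299/75

L = 299/75 = 3.9867 bits/symbol


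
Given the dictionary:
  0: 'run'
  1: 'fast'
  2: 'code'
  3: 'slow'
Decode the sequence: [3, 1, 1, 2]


Look up each index in the dictionary:
  3 -> 'slow'
  1 -> 'fast'
  1 -> 'fast'
  2 -> 'code'

Decoded: "slow fast fast code"


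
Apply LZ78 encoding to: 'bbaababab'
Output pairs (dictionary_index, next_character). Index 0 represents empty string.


LZ78 encoding steps:
Dictionary: {0: ''}
Step 1: w='' (idx 0), next='b' -> output (0, 'b'), add 'b' as idx 1
Step 2: w='b' (idx 1), next='a' -> output (1, 'a'), add 'ba' as idx 2
Step 3: w='' (idx 0), next='a' -> output (0, 'a'), add 'a' as idx 3
Step 4: w='ba' (idx 2), next='b' -> output (2, 'b'), add 'bab' as idx 4
Step 5: w='a' (idx 3), next='b' -> output (3, 'b'), add 'ab' as idx 5


Encoded: [(0, 'b'), (1, 'a'), (0, 'a'), (2, 'b'), (3, 'b')]


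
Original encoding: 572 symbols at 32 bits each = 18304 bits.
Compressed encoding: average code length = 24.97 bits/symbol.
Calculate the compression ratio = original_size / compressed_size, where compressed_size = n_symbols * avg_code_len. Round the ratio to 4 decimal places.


original_size = n_symbols * orig_bits = 572 * 32 = 18304 bits
compressed_size = n_symbols * avg_code_len = 572 * 24.97 = 14282.84 bits
ratio = original_size / compressed_size = 18304 / 14282.84 = 1.2815

Compression ratio = 1.2815


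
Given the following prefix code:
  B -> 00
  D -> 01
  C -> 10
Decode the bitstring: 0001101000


Decoding step by step:
Bits 00 -> B
Bits 01 -> D
Bits 10 -> C
Bits 10 -> C
Bits 00 -> B


Decoded message: BDCCB


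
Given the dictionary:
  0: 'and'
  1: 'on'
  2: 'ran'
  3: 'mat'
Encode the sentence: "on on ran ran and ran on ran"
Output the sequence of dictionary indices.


Look up each word in the dictionary:
  'on' -> 1
  'on' -> 1
  'ran' -> 2
  'ran' -> 2
  'and' -> 0
  'ran' -> 2
  'on' -> 1
  'ran' -> 2

Encoded: [1, 1, 2, 2, 0, 2, 1, 2]


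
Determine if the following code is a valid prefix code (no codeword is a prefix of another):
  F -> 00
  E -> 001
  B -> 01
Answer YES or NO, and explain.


Checking each pair (does one codeword prefix another?):
  F='00' vs E='001': prefix -- VIOLATION

NO -- this is NOT a valid prefix code. F (00) is a prefix of E (001).


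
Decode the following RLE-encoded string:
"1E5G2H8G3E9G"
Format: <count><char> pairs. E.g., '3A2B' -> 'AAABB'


Expanding each <count><char> pair:
  1E -> 'E'
  5G -> 'GGGGG'
  2H -> 'HH'
  8G -> 'GGGGGGGG'
  3E -> 'EEE'
  9G -> 'GGGGGGGGG'

Decoded = EGGGGGHHGGGGGGGGEEEGGGGGGGGG


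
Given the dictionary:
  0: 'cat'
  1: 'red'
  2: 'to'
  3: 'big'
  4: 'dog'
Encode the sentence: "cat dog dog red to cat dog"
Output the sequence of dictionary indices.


Look up each word in the dictionary:
  'cat' -> 0
  'dog' -> 4
  'dog' -> 4
  'red' -> 1
  'to' -> 2
  'cat' -> 0
  'dog' -> 4

Encoded: [0, 4, 4, 1, 2, 0, 4]


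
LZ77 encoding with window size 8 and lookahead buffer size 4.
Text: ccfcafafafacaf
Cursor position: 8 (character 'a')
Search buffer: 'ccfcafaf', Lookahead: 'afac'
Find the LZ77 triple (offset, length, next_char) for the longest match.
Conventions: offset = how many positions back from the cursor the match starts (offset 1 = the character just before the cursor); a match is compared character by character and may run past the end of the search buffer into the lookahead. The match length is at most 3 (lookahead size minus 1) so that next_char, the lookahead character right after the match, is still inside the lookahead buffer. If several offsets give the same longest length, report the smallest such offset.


Try each offset into the search buffer:
  offset=1 (pos 7, char 'f'): match length 0
  offset=2 (pos 6, char 'a'): match length 3
  offset=3 (pos 5, char 'f'): match length 0
  offset=4 (pos 4, char 'a'): match length 3
  offset=5 (pos 3, char 'c'): match length 0
  offset=6 (pos 2, char 'f'): match length 0
  offset=7 (pos 1, char 'c'): match length 0
  offset=8 (pos 0, char 'c'): match length 0
Longest match has length 3, found at offsets 2, 4; take the smallest, offset 2.
next_char = character at position 8 + 3 = 11 -> 'c'

Best match: offset=2, length=3 (matching 'afa' starting at position 6)
LZ77 triple: (2, 3, 'c')


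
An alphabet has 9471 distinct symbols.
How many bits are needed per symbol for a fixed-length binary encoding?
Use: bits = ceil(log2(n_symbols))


log2(9471) = 13.2093
Bracket: 2^13 = 8192 < 9471 <= 2^14 = 16384
So ceil(log2(9471)) = 14

bits = ceil(log2(9471)) = ceil(13.2093) = 14 bits


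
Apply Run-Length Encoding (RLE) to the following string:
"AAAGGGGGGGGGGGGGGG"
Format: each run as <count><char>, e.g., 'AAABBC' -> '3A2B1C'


Scanning runs left to right:
  i=0: run of 'A' x 3 -> '3A'
  i=3: run of 'G' x 15 -> '15G'

RLE = 3A15G


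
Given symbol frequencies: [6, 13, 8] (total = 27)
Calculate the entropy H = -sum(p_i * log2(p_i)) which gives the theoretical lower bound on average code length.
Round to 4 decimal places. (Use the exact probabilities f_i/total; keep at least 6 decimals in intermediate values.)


Per-symbol terms -p_i * log2(p_i) with p_i = f_i/27:
  p = 6/27 = 0.222222: log2(p) = -2.169925, -p*log2(p) = 0.482206
  p = 13/27 = 0.481481: log2(p) = -1.054448, -p*log2(p) = 0.507697
  p = 8/27 = 0.296296: log2(p) = -1.754888, -p*log2(p) = 0.519967
H = 0.482206 + 0.507697 + 0.519967 = 1.509870

H = 1.5099 bits/symbol


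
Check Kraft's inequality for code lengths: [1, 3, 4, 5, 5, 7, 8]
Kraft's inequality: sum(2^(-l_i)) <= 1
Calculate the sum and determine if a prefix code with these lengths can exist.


Sum = 2^(-1) + 2^(-3) + 2^(-4) + 2^(-5) + 2^(-5) + 2^(-7) + 2^(-8)
    = 0.5 + 0.125 + 0.0625 + 0.03125 + 0.03125 + 0.0078125 + 0.00390625
    = 195/256 = 0.76171875
Since 0.76171875 <= 1, Kraft's inequality IS satisfied.
A prefix code with these lengths CAN exist.

Kraft sum = 0.76171875. Satisfied.


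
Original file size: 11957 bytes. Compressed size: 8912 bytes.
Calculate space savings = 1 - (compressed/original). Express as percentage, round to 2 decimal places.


ratio = compressed/original = 8912/11957 = 0.745337
savings = 1 - ratio = 1 - 0.745337 = 0.254663
as a percentage: 0.254663 * 100 = 25.47%

Space savings = 1 - 8912/11957 = 25.47%


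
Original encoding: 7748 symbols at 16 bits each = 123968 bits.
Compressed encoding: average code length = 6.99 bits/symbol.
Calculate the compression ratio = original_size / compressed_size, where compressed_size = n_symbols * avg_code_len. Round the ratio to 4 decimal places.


original_size = n_symbols * orig_bits = 7748 * 16 = 123968 bits
compressed_size = n_symbols * avg_code_len = 7748 * 6.99 = 54158.52 bits
ratio = original_size / compressed_size = 123968 / 54158.52 = 2.289

Compression ratio = 2.289


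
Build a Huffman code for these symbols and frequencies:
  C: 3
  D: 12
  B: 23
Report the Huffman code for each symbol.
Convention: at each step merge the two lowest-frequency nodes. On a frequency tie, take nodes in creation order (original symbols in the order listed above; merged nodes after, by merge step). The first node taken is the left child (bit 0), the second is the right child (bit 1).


Huffman tree construction:
Step 1: Merge C(3) + D(12) = 15
Step 2: Merge (C+D)(15) + B(23) = 38
Read each symbol's code off the tree from the root (left child = 0, right child = 1).

Codes:
  C: 00 (length 2)
  D: 01 (length 2)
  B: 1 (length 1)
Average code length: 53/38 = 1.3947 bits/symbol


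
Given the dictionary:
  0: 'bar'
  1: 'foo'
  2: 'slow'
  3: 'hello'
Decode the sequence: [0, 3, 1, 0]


Look up each index in the dictionary:
  0 -> 'bar'
  3 -> 'hello'
  1 -> 'foo'
  0 -> 'bar'

Decoded: "bar hello foo bar"


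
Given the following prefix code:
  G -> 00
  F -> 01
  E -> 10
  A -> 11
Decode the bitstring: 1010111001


Decoding step by step:
Bits 10 -> E
Bits 10 -> E
Bits 11 -> A
Bits 10 -> E
Bits 01 -> F


Decoded message: EEAEF


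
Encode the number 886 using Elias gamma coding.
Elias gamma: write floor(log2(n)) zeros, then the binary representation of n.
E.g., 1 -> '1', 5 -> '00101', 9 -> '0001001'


num_bits = floor(log2(886)) + 1 = 10
leading_zeros = num_bits - 1 = 9
binary(886) = 1101110110

Elias gamma(886) = '000000000' + '1101110110' = 0000000001101110110 (19 bits)


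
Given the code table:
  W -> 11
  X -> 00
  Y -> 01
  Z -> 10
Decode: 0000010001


Decoding:
00 -> X
00 -> X
01 -> Y
00 -> X
01 -> Y


Result: XXYXY


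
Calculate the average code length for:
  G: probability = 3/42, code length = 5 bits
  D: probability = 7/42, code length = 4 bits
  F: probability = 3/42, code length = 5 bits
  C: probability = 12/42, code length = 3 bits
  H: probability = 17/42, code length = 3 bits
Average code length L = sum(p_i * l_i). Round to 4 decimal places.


Weighted contributions p_i * l_i:
  G: (3/42) * 5 = 15/42
  D: (7/42) * 4 = 28/42
  F: (3/42) * 5 = 15/42
  C: (12/42) * 3 = 36/42
  H: (17/42) * 3 = 51/42
Sum = (15 + 28 + 15 + 36 + 51)/42 = 145/42

L = 145/42 = 3.4524 bits/symbol


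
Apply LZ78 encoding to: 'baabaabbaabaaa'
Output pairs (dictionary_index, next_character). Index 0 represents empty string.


LZ78 encoding steps:
Dictionary: {0: ''}
Step 1: w='' (idx 0), next='b' -> output (0, 'b'), add 'b' as idx 1
Step 2: w='' (idx 0), next='a' -> output (0, 'a'), add 'a' as idx 2
Step 3: w='a' (idx 2), next='b' -> output (2, 'b'), add 'ab' as idx 3
Step 4: w='a' (idx 2), next='a' -> output (2, 'a'), add 'aa' as idx 4
Step 5: w='b' (idx 1), next='b' -> output (1, 'b'), add 'bb' as idx 5
Step 6: w='aa' (idx 4), next='b' -> output (4, 'b'), add 'aab' as idx 6
Step 7: w='aa' (idx 4), next='a' -> output (4, 'a'), add 'aaa' as idx 7


Encoded: [(0, 'b'), (0, 'a'), (2, 'b'), (2, 'a'), (1, 'b'), (4, 'b'), (4, 'a')]


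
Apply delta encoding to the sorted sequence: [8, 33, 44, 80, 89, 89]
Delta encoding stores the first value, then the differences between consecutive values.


First value: 8
Deltas:
  33 - 8 = 25
  44 - 33 = 11
  80 - 44 = 36
  89 - 80 = 9
  89 - 89 = 0


Delta encoded: [8, 25, 11, 36, 9, 0]


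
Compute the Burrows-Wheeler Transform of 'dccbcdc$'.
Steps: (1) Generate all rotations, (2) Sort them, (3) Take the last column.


Rotations (sorted):
  0: $dccbcdc -> last char: c
  1: bcdc$dcc -> last char: c
  2: c$dccbcd -> last char: d
  3: cbcdc$dc -> last char: c
  4: ccbcdc$d -> last char: d
  5: cdc$dccb -> last char: b
  6: dc$dccbc -> last char: c
  7: dccbcdc$ -> last char: $


BWT = ccdcdbc$


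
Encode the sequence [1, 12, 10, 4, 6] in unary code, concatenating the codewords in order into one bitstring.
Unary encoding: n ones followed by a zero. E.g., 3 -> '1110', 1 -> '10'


Encode each number as n ones followed by a terminating 0:
  1 -> 10 (2 bits)
  12 -> 1111111111110 (13 bits)
  10 -> 11111111110 (11 bits)
  4 -> 11110 (5 bits)
  6 -> 1111110 (7 bits)
Total length = 2 + 13 + 11 + 5 + 7 = 38 bits.

Unary([1, 12, 10, 4, 6]) = 10111111111111011111111110111101111110 (38 bits)


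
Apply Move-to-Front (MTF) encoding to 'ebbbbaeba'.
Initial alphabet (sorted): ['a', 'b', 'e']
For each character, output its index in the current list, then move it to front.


MTF encoding:
'e': index 2 in ['a', 'b', 'e'] -> ['e', 'a', 'b']
'b': index 2 in ['e', 'a', 'b'] -> ['b', 'e', 'a']
'b': index 0 in ['b', 'e', 'a'] -> ['b', 'e', 'a']
'b': index 0 in ['b', 'e', 'a'] -> ['b', 'e', 'a']
'b': index 0 in ['b', 'e', 'a'] -> ['b', 'e', 'a']
'a': index 2 in ['b', 'e', 'a'] -> ['a', 'b', 'e']
'e': index 2 in ['a', 'b', 'e'] -> ['e', 'a', 'b']
'b': index 2 in ['e', 'a', 'b'] -> ['b', 'e', 'a']
'a': index 2 in ['b', 'e', 'a'] -> ['a', 'b', 'e']


Output: [2, 2, 0, 0, 0, 2, 2, 2, 2]


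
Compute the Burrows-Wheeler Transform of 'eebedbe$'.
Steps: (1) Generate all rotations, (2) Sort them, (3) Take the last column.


Rotations (sorted):
  0: $eebedbe -> last char: e
  1: be$eebed -> last char: d
  2: bedbe$ee -> last char: e
  3: dbe$eebe -> last char: e
  4: e$eebedb -> last char: b
  5: ebedbe$e -> last char: e
  6: edbe$eeb -> last char: b
  7: eebedbe$ -> last char: $


BWT = edeebeb$
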